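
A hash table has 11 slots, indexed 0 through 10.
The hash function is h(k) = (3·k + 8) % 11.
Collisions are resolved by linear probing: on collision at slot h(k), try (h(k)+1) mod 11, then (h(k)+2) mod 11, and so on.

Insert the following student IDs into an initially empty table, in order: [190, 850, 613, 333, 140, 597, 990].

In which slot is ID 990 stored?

1

190: h=6 -> slot 6
850: h=6, probe 6,7 -> slot 7
613: h=10 -> slot 10
333: h=6, probe 6,7,8 -> slot 8
140: h=10, probe 10,0 -> slot 0
597: h=6, probe 6,7,8,9 -> slot 9
990: h=8, probe 8,9,10,0,1 -> slot 1
Table: [140, 990, ., ., ., ., 190, 850, 333, 597, 613]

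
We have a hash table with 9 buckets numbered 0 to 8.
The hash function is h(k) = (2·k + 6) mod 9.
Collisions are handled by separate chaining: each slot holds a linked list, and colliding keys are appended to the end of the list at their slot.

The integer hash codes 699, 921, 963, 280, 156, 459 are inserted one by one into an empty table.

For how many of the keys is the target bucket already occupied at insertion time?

699 → bucket 0
921 → bucket 3
963 → bucket 6
280 → bucket 8
156 → bucket 3 (collision)
459 → bucket 6 (collision)
Final buckets:
0: 699
1: _
2: _
3: 921 -> 156
4: _
5: _
6: 963 -> 459
7: _
8: 280

2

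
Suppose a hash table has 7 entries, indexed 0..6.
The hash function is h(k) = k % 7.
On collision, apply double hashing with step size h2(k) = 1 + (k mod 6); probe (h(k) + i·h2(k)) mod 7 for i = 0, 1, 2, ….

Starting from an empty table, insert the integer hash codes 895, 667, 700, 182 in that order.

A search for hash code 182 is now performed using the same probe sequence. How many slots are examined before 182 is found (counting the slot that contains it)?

2

Insert 895: h=6, slot 6 empty => index 6.
Insert 667: h=2, slot 2 empty => index 2.
Insert 700: h=0, slot 0 empty => index 0.
Insert 182: h=0, h2=3, slot 0 occupied => index 3.
Table: [700, —, 667, 182, —, —, 895]
Lookup 182: h=0, h2=3, probe 0,3 → found at 3.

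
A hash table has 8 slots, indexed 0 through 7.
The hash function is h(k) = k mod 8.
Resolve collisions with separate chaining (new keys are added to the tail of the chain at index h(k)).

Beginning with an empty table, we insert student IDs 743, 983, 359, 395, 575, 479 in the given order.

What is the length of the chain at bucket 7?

Insert 743: h=7, bucket 7 empty → new chain.
Insert 983: h=7, bucket 7 nonempty → append to chain.
Insert 359: h=7, bucket 7 nonempty → append to chain.
Insert 395: h=3, bucket 3 empty → new chain.
Insert 575: h=7, bucket 7 nonempty → append to chain.
Insert 479: h=7, bucket 7 nonempty → append to chain.
Final buckets:
0: .
1: .
2: .
3: 395
4: .
5: .
6: .
7: 743 -> 983 -> 359 -> 575 -> 479

5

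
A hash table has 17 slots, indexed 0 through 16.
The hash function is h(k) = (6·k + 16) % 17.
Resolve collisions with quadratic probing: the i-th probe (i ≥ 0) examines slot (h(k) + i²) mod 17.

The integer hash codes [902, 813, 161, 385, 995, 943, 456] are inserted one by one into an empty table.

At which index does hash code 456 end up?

16

902 hashes to 5; slot 5 is free => place at 5.
813 hashes to 15; slot 15 is free => place at 15.
161 hashes to 13; slot 13 is free => place at 13.
385 hashes to 14; slot 14 is free => place at 14.
995 hashes to 2; slot 2 is free => place at 2.
943 hashes to 13; 13,14 taken => place at 0.
456 hashes to 15; 15 taken => place at 16.
Table: [943, —, 995, —, —, 902, —, —, —, —, —, —, —, 161, 385, 813, 456]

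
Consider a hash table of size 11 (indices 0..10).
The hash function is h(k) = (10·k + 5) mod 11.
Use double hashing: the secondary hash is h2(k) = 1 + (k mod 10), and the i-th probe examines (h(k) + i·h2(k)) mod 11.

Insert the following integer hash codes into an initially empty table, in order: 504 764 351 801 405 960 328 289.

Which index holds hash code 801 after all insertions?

504 hashes to 7; slot 7 is free => place at 7.
764 hashes to 0; slot 0 is free => place at 0.
351 hashes to 6; slot 6 is free => place at 6.
801 hashes to 7, h2=2; 7 taken => place at 9.
405 hashes to 7, h2=6; 7 taken => place at 2.
960 hashes to 2, h2=1; 2 taken => place at 3.
328 hashes to 7, h2=9; 7 taken => place at 5.
289 hashes to 2, h2=10; 2 taken => place at 1.
Table: [764, 289, 405, 960, -, 328, 351, 504, -, 801, -]

9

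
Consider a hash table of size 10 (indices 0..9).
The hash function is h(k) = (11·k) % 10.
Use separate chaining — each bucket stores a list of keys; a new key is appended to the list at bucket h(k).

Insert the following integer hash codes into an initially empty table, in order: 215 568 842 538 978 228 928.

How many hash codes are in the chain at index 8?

215 → bucket 5
568 → bucket 8
842 → bucket 2
538 → bucket 8 (collision)
978 → bucket 8 (collision)
228 → bucket 8 (collision)
928 → bucket 8 (collision)
Final buckets:
0: .
1: .
2: 842
3: .
4: .
5: 215
6: .
7: .
8: 568 -> 538 -> 978 -> 228 -> 928
9: .

5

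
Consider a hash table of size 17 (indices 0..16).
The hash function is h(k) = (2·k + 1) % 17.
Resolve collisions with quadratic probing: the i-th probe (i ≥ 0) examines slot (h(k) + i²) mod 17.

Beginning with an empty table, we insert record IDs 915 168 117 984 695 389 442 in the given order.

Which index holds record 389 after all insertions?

915 hashes to 12; slot 12 is free => place at 12.
168 hashes to 14; slot 14 is free => place at 14.
117 hashes to 14; 14 taken => place at 15.
984 hashes to 14; 14,15 taken => place at 1.
695 hashes to 14; 14,15,1 taken => place at 6.
389 hashes to 14; 14,15,1,6 taken => place at 13.
442 hashes to 1; 1 taken => place at 2.
Table: [∅, 984, 442, ∅, ∅, ∅, 695, ∅, ∅, ∅, ∅, ∅, 915, 389, 168, 117, ∅]

13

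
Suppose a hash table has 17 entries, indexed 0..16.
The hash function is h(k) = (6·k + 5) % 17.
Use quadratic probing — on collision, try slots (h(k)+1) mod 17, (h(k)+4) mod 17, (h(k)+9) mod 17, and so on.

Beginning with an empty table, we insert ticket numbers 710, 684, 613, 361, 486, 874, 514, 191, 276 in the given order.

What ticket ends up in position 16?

514

710 hashes to 15; slot 15 is free => place at 15.
684 hashes to 12; slot 12 is free => place at 12.
613 hashes to 11; slot 11 is free => place at 11.
361 hashes to 12; 12 taken => place at 13.
486 hashes to 14; slot 14 is free => place at 14.
874 hashes to 13; 13,14 taken => place at 0.
514 hashes to 12; 12,13 taken => place at 16.
191 hashes to 12; 12,13,16 taken => place at 4.
276 hashes to 12; 12,13,16,4,11 taken => place at 3.
Table: [874, _, _, 276, 191, _, _, _, _, _, _, 613, 684, 361, 486, 710, 514]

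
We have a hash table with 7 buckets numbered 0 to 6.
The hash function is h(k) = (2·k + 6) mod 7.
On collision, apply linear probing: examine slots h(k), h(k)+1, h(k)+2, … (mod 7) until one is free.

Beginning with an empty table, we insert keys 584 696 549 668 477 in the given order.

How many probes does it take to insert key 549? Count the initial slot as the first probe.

3

584: h=5 → slot 5
696: h=5, probe 5,6 → slot 6
549: h=5, probe 5,6,0 → slot 0
668: h=5, probe 5,6,0,1 → slot 1
477: h=1, probe 1,2 → slot 2
Table: [549, 668, 477, -, -, 584, 696]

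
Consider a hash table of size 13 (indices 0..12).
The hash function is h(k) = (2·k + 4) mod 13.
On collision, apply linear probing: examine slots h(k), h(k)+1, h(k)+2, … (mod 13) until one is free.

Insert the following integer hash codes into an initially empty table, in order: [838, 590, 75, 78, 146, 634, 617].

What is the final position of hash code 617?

Insert 838: h=3, slot 3 empty -> index 3.
Insert 590: h=1, slot 1 empty -> index 1.
Insert 75: h=11, slot 11 empty -> index 11.
Insert 78: h=4, slot 4 empty -> index 4.
Insert 146: h=10, slot 10 empty -> index 10.
Insert 634: h=11, slot 11 occupied -> index 12.
Insert 617: h=3, slots 3,4 occupied -> index 5.
Table: [_, 590, _, 838, 78, 617, _, _, _, _, 146, 75, 634]

5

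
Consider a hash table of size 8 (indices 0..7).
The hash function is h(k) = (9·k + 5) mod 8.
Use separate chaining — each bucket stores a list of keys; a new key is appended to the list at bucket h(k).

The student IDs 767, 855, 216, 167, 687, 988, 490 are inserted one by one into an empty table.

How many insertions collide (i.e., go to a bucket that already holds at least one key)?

3

767 → bucket 4
855 → bucket 4 (collision)
216 → bucket 5
167 → bucket 4 (collision)
687 → bucket 4 (collision)
988 → bucket 1
490 → bucket 7
Final buckets:
0: ∅
1: 988
2: ∅
3: ∅
4: 767 -> 855 -> 167 -> 687
5: 216
6: ∅
7: 490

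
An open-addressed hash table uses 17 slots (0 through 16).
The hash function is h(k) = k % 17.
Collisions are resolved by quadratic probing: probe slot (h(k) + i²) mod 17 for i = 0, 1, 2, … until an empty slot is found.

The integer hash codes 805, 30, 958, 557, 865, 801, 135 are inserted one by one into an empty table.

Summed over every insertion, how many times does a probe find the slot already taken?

2

Insert 805: h=6, slot 6 empty → index 6.
Insert 30: h=13, slot 13 empty → index 13.
Insert 958: h=6, slot 6 occupied → index 7.
Insert 557: h=13, slot 13 occupied → index 14.
Insert 865: h=15, slot 15 empty → index 15.
Insert 801: h=2, slot 2 empty → index 2.
Insert 135: h=16, slot 16 empty → index 16.
Table: [—, —, 801, —, —, —, 805, 958, —, —, —, —, —, 30, 557, 865, 135]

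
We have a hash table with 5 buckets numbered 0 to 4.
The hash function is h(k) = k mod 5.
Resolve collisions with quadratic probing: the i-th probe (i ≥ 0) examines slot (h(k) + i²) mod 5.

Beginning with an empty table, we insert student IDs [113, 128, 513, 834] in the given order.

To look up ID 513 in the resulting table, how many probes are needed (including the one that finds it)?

113: h=3 → slot 3
128: h=3, probe 3,4 → slot 4
513: h=3, probe 3,4,2 → slot 2
834: h=4, probe 4,0 → slot 0
Table: [834, -, 513, 113, 128]
Lookup 513: h=3, probe 3,4,2 → found at 2.

3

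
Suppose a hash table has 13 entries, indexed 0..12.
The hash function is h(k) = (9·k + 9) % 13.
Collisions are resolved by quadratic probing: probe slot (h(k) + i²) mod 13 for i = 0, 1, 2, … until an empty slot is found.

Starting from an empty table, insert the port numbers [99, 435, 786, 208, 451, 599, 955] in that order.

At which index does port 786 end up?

99: h=3 → slot 3
435: h=11 → slot 11
786: h=11, probe 11,12 → slot 12
208: h=9 → slot 9
451: h=12, probe 12,0 → slot 0
599: h=5 → slot 5
955: h=11, probe 11,12,2 → slot 2
Table: [451, -, 955, 99, -, 599, -, -, -, 208, -, 435, 786]

12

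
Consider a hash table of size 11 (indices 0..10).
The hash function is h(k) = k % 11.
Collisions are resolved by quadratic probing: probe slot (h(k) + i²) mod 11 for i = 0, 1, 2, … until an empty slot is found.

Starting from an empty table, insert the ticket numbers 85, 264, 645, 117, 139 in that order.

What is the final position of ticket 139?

Insert 85: h=8, slot 8 empty => index 8.
Insert 264: h=0, slot 0 empty => index 0.
Insert 645: h=7, slot 7 empty => index 7.
Insert 117: h=7, slots 7,8,0 occupied => index 5.
Insert 139: h=7, slots 7,8,0,5 occupied => index 1.
Table: [264, 139, —, —, —, 117, —, 645, 85, —, —]

1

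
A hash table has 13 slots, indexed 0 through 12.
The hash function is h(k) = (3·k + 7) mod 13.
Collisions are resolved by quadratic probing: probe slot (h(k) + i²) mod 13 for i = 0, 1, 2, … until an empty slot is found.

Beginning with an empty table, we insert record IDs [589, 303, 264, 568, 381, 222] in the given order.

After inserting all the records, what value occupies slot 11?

589 hashes to 6; slot 6 is free => place at 6.
303 hashes to 6; 6 taken => place at 7.
264 hashes to 6; 6,7 taken => place at 10.
568 hashes to 8; slot 8 is free => place at 8.
381 hashes to 6; 6,7,10 taken => place at 2.
222 hashes to 10; 10 taken => place at 11.
Table: [., ., 381, ., ., ., 589, 303, 568, ., 264, 222, .]

222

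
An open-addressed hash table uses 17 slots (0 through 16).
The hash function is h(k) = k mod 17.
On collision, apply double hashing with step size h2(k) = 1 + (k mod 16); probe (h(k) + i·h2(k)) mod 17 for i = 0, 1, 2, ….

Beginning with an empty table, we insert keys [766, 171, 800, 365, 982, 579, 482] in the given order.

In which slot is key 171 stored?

13

Insert 766: h=1, slot 1 empty -> index 1.
Insert 171: h=1, h2=12, slot 1 occupied -> index 13.
Insert 800: h=1, h2=1, slot 1 occupied -> index 2.
Insert 365: h=8, slot 8 empty -> index 8.
Insert 982: h=13, h2=7, slot 13 occupied -> index 3.
Insert 579: h=1, h2=4, slot 1 occupied -> index 5.
Insert 482: h=6, slot 6 empty -> index 6.
Table: [_, 766, 800, 982, _, 579, 482, _, 365, _, _, _, _, 171, _, _, _]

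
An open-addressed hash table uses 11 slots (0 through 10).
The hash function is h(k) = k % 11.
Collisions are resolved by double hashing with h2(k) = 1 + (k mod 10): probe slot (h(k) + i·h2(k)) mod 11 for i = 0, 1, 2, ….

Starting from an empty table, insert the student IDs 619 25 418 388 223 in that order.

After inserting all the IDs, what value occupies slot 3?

Insert 619: h=3, slot 3 empty => index 3.
Insert 25: h=3, h2=6, slot 3 occupied => index 9.
Insert 418: h=0, slot 0 empty => index 0.
Insert 388: h=3, h2=9, slot 3 occupied => index 1.
Insert 223: h=3, h2=4, slot 3 occupied => index 7.
Table: [418, 388, —, 619, —, —, —, 223, —, 25, —]

619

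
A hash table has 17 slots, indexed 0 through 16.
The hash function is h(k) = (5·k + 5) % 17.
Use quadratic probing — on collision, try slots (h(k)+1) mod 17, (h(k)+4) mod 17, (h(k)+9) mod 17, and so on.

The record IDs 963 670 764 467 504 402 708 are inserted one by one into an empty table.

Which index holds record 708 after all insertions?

963: h=9 => slot 9
670: h=6 => slot 6
764: h=0 => slot 0
467: h=11 => slot 11
504: h=9, probe 9,10 => slot 10
402: h=9, probe 9,10,13 => slot 13
708: h=9, probe 9,10,13,1 => slot 1
Table: [764, 708, —, —, —, —, 670, —, —, 963, 504, 467, —, 402, —, —, —]

1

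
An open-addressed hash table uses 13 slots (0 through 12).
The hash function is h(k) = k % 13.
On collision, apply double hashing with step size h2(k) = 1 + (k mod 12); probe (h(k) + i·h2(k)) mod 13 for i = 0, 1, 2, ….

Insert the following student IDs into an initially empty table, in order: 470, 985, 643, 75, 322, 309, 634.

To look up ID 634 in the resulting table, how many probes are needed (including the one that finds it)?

470: h=2 => slot 2
985: h=10 => slot 10
643: h=6 => slot 6
75: h=10, h2=4, probe 10,1 => slot 1
322: h=10, h2=11, probe 10,8 => slot 8
309: h=10, h2=10, probe 10,7 => slot 7
634: h=10, h2=11, probe 10,8,6,4 => slot 4
Table: [-, 75, 470, -, 634, -, 643, 309, 322, -, 985, -, -]
Lookup 634: h=10, h2=11, probe 10,8,6,4 → found at 4.

4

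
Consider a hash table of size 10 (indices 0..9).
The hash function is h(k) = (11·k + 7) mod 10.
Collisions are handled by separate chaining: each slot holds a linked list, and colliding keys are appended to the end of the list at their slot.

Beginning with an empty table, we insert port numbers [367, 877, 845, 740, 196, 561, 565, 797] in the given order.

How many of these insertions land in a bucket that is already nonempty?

Insert 367: h=4, bucket 4 empty → new chain.
Insert 877: h=4, bucket 4 nonempty → append to chain.
Insert 845: h=2, bucket 2 empty → new chain.
Insert 740: h=7, bucket 7 empty → new chain.
Insert 196: h=3, bucket 3 empty → new chain.
Insert 561: h=8, bucket 8 empty → new chain.
Insert 565: h=2, bucket 2 nonempty → append to chain.
Insert 797: h=4, bucket 4 nonempty → append to chain.
Final buckets:
0: .
1: .
2: 845 -> 565
3: 196
4: 367 -> 877 -> 797
5: .
6: .
7: 740
8: 561
9: .

3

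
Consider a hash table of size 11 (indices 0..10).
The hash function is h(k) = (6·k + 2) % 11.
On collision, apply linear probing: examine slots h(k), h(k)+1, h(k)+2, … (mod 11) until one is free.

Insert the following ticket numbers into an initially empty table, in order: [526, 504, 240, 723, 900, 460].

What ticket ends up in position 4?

900

526: h=1 → slot 1
504: h=1, probe 1,2 → slot 2
240: h=1, probe 1,2,3 → slot 3
723: h=6 → slot 6
900: h=1, probe 1,2,3,4 → slot 4
460: h=1, probe 1,2,3,4,5 → slot 5
Table: [., 526, 504, 240, 900, 460, 723, ., ., ., .]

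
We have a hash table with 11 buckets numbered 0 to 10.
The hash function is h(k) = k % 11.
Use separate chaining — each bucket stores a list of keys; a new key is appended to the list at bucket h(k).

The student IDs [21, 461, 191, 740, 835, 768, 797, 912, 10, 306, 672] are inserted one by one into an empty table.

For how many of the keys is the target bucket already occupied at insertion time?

Insert 21: h=10, bucket 10 empty -> new chain.
Insert 461: h=10, bucket 10 nonempty -> append to chain.
Insert 191: h=4, bucket 4 empty -> new chain.
Insert 740: h=3, bucket 3 empty -> new chain.
Insert 835: h=10, bucket 10 nonempty -> append to chain.
Insert 768: h=9, bucket 9 empty -> new chain.
Insert 797: h=5, bucket 5 empty -> new chain.
Insert 912: h=10, bucket 10 nonempty -> append to chain.
Insert 10: h=10, bucket 10 nonempty -> append to chain.
Insert 306: h=9, bucket 9 nonempty -> append to chain.
Insert 672: h=1, bucket 1 empty -> new chain.
Final buckets:
0: _
1: 672
2: _
3: 740
4: 191
5: 797
6: _
7: _
8: _
9: 768 -> 306
10: 21 -> 461 -> 835 -> 912 -> 10

5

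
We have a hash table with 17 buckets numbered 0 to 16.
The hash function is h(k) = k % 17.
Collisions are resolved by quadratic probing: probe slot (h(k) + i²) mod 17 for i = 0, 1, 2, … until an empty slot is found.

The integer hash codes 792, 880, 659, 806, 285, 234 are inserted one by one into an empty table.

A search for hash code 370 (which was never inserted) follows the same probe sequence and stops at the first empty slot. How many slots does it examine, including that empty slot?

Insert 792: h=10, slot 10 empty → index 10.
Insert 880: h=13, slot 13 empty → index 13.
Insert 659: h=13, slot 13 occupied → index 14.
Insert 806: h=7, slot 7 empty → index 7.
Insert 285: h=13, slots 13,14 occupied → index 0.
Insert 234: h=13, slots 13,14,0 occupied → index 5.
Table: [285, ., ., ., ., 234, ., 806, ., ., 792, ., ., 880, 659, ., .]
Lookup 370: h=13, probe 13,14,0,5,12 → slot 12 empty, not found.

5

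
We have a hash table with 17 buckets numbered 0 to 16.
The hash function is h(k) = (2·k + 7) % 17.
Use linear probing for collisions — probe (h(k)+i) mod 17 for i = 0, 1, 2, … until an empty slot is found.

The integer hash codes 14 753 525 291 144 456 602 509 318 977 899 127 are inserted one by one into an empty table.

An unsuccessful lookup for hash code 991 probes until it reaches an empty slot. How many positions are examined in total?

14 hashes to 1; slot 1 is free => place at 1.
753 hashes to 0; slot 0 is free => place at 0.
525 hashes to 3; slot 3 is free => place at 3.
291 hashes to 11; slot 11 is free => place at 11.
144 hashes to 6; slot 6 is free => place at 6.
456 hashes to 1; 1 taken => place at 2.
602 hashes to 4; slot 4 is free => place at 4.
509 hashes to 5; slot 5 is free => place at 5.
318 hashes to 14; slot 14 is free => place at 14.
977 hashes to 6; 6 taken => place at 7.
899 hashes to 3; 3,4,5,6,7 taken => place at 8.
127 hashes to 6; 6,7,8 taken => place at 9.
Table: [753, 14, 456, 525, 602, 509, 144, 977, 899, 127, -, 291, -, -, 318, -, -]
Lookup 991: h=0, probe 0,1,2,3,4,5,6,7,8,9,10 → slot 10 empty, not found.

11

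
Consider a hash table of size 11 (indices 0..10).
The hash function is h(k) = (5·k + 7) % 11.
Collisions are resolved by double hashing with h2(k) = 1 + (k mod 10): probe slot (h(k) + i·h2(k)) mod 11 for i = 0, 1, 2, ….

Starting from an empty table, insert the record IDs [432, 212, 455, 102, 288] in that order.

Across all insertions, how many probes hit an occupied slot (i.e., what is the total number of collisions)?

4

Insert 432: h=0, slot 0 empty -> index 0.
Insert 212: h=0, h2=3, slot 0 occupied -> index 3.
Insert 455: h=5, slot 5 empty -> index 5.
Insert 102: h=0, h2=3, slots 0,3 occupied -> index 6.
Insert 288: h=6, h2=9, slot 6 occupied -> index 4.
Table: [432, ., ., 212, 288, 455, 102, ., ., ., .]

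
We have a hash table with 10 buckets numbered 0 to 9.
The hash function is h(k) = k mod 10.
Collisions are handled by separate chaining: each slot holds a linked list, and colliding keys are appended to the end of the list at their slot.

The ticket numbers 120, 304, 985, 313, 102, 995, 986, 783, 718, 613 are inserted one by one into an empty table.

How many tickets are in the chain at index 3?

3

Insert 120: h=0, bucket 0 empty -> new chain.
Insert 304: h=4, bucket 4 empty -> new chain.
Insert 985: h=5, bucket 5 empty -> new chain.
Insert 313: h=3, bucket 3 empty -> new chain.
Insert 102: h=2, bucket 2 empty -> new chain.
Insert 995: h=5, bucket 5 nonempty -> append to chain.
Insert 986: h=6, bucket 6 empty -> new chain.
Insert 783: h=3, bucket 3 nonempty -> append to chain.
Insert 718: h=8, bucket 8 empty -> new chain.
Insert 613: h=3, bucket 3 nonempty -> append to chain.
Final buckets:
0: 120
1: —
2: 102
3: 313 -> 783 -> 613
4: 304
5: 985 -> 995
6: 986
7: —
8: 718
9: —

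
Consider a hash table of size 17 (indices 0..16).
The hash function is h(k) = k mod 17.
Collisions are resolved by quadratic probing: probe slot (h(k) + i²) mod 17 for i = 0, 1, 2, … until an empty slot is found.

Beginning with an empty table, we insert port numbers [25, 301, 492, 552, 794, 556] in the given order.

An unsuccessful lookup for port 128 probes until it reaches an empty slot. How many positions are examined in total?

2

Insert 25: h=8, slot 8 empty → index 8.
Insert 301: h=12, slot 12 empty → index 12.
Insert 492: h=16, slot 16 empty → index 16.
Insert 552: h=8, slot 8 occupied → index 9.
Insert 794: h=12, slot 12 occupied → index 13.
Insert 556: h=12, slots 12,13,16 occupied → index 4.
Table: [—, —, —, —, 556, —, —, —, 25, 552, —, —, 301, 794, —, —, 492]
Lookup 128: h=9, probe 9,10 → slot 10 empty, not found.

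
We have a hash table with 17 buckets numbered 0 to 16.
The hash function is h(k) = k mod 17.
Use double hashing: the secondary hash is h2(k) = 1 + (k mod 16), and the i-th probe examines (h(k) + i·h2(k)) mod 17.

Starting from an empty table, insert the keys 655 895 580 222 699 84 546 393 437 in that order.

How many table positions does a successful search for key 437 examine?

3

Insert 655: h=9, slot 9 empty => index 9.
Insert 895: h=11, slot 11 empty => index 11.
Insert 580: h=2, slot 2 empty => index 2.
Insert 222: h=1, slot 1 empty => index 1.
Insert 699: h=2, h2=12, slot 2 occupied => index 14.
Insert 84: h=16, slot 16 empty => index 16.
Insert 546: h=2, h2=3, slot 2 occupied => index 5.
Insert 393: h=2, h2=10, slot 2 occupied => index 12.
Insert 437: h=12, h2=6, slots 12,1 occupied => index 7.
Table: [∅, 222, 580, ∅, ∅, 546, ∅, 437, ∅, 655, ∅, 895, 393, ∅, 699, ∅, 84]
Lookup 437: h=12, h2=6, probe 12,1,7 → found at 7.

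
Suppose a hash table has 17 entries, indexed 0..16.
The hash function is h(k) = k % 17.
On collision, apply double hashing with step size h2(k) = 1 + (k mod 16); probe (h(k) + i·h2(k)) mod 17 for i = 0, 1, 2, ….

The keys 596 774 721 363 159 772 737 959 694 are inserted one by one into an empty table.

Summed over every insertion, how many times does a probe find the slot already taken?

6

596 hashes to 1; slot 1 is free → place at 1.
774 hashes to 9; slot 9 is free → place at 9.
721 hashes to 7; slot 7 is free → place at 7.
363 hashes to 6; slot 6 is free → place at 6.
159 hashes to 6, h2=16; 6 taken → place at 5.
772 hashes to 7, h2=5; 7 taken → place at 12.
737 hashes to 6, h2=2; 6 taken → place at 8.
959 hashes to 7, h2=16; 7,6,5 taken → place at 4.
694 hashes to 14; slot 14 is free → place at 14.
Table: [—, 596, —, —, 959, 159, 363, 721, 737, 774, —, —, 772, —, 694, —, —]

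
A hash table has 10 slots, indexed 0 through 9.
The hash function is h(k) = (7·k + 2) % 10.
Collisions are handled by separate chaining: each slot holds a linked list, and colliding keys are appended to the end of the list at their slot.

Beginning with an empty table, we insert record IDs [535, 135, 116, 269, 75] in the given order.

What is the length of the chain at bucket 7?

3

535 -> bucket 7
135 -> bucket 7 (collision)
116 -> bucket 4
269 -> bucket 5
75 -> bucket 7 (collision)
Final buckets:
0: .
1: .
2: .
3: .
4: 116
5: 269
6: .
7: 535 -> 135 -> 75
8: .
9: .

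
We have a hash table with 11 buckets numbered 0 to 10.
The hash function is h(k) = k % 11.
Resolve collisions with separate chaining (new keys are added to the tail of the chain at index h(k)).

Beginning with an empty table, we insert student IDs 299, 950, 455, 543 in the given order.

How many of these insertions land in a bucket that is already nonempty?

299 -> bucket 2
950 -> bucket 4
455 -> bucket 4 (collision)
543 -> bucket 4 (collision)
Final buckets:
0: .
1: .
2: 299
3: .
4: 950 -> 455 -> 543
5: .
6: .
7: .
8: .
9: .
10: .

2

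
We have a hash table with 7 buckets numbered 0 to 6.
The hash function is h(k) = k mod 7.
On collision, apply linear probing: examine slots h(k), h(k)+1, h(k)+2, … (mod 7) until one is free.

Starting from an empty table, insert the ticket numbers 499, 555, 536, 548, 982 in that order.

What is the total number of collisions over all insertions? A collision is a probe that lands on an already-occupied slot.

499 hashes to 2; slot 2 is free → place at 2.
555 hashes to 2; 2 taken → place at 3.
536 hashes to 4; slot 4 is free → place at 4.
548 hashes to 2; 2,3,4 taken → place at 5.
982 hashes to 2; 2,3,4,5 taken → place at 6.
Table: [., ., 499, 555, 536, 548, 982]

8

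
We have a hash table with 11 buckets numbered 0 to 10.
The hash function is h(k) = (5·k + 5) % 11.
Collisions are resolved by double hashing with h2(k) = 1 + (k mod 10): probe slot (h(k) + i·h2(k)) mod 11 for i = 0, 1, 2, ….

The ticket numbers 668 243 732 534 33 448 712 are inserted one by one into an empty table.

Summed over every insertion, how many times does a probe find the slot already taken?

Insert 668: h=1, slot 1 empty → index 1.
Insert 243: h=10, slot 10 empty → index 10.
Insert 732: h=2, slot 2 empty → index 2.
Insert 534: h=2, h2=5, slot 2 occupied → index 7.
Insert 33: h=5, slot 5 empty → index 5.
Insert 448: h=1, h2=9, slots 1,10 occupied → index 8.
Insert 712: h=1, h2=3, slot 1 occupied → index 4.
Table: [., 668, 732, ., 712, 33, ., 534, 448, ., 243]

4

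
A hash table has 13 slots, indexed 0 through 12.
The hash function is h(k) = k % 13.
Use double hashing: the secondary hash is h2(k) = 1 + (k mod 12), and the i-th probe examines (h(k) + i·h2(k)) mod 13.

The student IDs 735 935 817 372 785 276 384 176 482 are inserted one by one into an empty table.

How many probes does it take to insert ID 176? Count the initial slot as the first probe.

735: h=7 → slot 7
935: h=12 → slot 12
817: h=11 → slot 11
372: h=8 → slot 8
785: h=5 → slot 5
276: h=3 → slot 3
384: h=7, h2=1, probe 7,8,9 → slot 9
176: h=7, h2=9, probe 7,3,12,8,4 → slot 4
482: h=1 → slot 1
Table: [-, 482, -, 276, 176, 785, -, 735, 372, 384, -, 817, 935]

5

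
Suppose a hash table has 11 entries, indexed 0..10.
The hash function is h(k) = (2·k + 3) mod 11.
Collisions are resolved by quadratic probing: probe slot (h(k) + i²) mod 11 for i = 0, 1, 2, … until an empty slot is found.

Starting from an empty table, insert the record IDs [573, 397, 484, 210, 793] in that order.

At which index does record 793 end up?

10

Insert 573: h=5, slot 5 empty -> index 5.
Insert 397: h=5, slot 5 occupied -> index 6.
Insert 484: h=3, slot 3 empty -> index 3.
Insert 210: h=5, slots 5,6 occupied -> index 9.
Insert 793: h=5, slots 5,6,9,3 occupied -> index 10.
Table: [., ., ., 484, ., 573, 397, ., ., 210, 793]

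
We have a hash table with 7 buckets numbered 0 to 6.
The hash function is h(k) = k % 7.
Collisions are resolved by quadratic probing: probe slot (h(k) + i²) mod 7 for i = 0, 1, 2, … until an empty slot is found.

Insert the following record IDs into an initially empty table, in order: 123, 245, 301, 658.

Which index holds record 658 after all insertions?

123 hashes to 4; slot 4 is free → place at 4.
245 hashes to 0; slot 0 is free → place at 0.
301 hashes to 0; 0 taken → place at 1.
658 hashes to 0; 0,1,4 taken → place at 2.
Table: [245, 301, 658, -, 123, -, -]

2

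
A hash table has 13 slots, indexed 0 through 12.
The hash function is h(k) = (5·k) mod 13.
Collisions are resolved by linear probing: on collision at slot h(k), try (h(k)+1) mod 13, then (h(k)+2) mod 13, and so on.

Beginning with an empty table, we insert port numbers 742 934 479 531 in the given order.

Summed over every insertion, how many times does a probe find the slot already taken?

742: h=5 => slot 5
934: h=3 => slot 3
479: h=3, probe 3,4 => slot 4
531: h=3, probe 3,4,5,6 => slot 6
Table: [_, _, _, 934, 479, 742, 531, _, _, _, _, _, _]

4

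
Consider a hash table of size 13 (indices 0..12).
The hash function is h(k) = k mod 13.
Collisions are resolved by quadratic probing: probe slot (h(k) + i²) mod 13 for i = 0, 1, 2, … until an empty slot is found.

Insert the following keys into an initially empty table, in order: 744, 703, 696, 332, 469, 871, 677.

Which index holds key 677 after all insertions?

5

744: h=3 -> slot 3
703: h=1 -> slot 1
696: h=7 -> slot 7
332: h=7, probe 7,8 -> slot 8
469: h=1, probe 1,2 -> slot 2
871: h=0 -> slot 0
677: h=1, probe 1,2,5 -> slot 5
Table: [871, 703, 469, 744, -, 677, -, 696, 332, -, -, -, -]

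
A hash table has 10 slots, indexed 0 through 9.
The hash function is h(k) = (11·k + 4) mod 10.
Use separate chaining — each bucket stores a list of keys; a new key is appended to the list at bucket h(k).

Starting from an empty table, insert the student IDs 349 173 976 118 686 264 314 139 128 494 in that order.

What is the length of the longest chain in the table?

Insert 349: h=3, bucket 3 empty → new chain.
Insert 173: h=7, bucket 7 empty → new chain.
Insert 976: h=0, bucket 0 empty → new chain.
Insert 118: h=2, bucket 2 empty → new chain.
Insert 686: h=0, bucket 0 nonempty → append to chain.
Insert 264: h=8, bucket 8 empty → new chain.
Insert 314: h=8, bucket 8 nonempty → append to chain.
Insert 139: h=3, bucket 3 nonempty → append to chain.
Insert 128: h=2, bucket 2 nonempty → append to chain.
Insert 494: h=8, bucket 8 nonempty → append to chain.
Final buckets:
0: 976 -> 686
1: .
2: 118 -> 128
3: 349 -> 139
4: .
5: .
6: .
7: 173
8: 264 -> 314 -> 494
9: .

3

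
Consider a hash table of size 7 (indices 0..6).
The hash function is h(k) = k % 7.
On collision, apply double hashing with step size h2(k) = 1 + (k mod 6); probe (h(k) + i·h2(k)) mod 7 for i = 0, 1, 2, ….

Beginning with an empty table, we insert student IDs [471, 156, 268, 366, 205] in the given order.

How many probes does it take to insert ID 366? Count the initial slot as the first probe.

3

471 hashes to 2; slot 2 is free → place at 2.
156 hashes to 2, h2=1; 2 taken → place at 3.
268 hashes to 2, h2=5; 2 taken → place at 0.
366 hashes to 2, h2=1; 2,3 taken → place at 4.
205 hashes to 2, h2=2; 2,4 taken → place at 6.
Table: [268, -, 471, 156, 366, -, 205]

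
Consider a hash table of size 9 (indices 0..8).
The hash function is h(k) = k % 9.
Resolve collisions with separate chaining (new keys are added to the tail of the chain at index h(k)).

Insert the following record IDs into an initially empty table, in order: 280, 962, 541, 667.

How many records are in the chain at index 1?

3

280 → bucket 1
962 → bucket 8
541 → bucket 1 (collision)
667 → bucket 1 (collision)
Final buckets:
0: —
1: 280 -> 541 -> 667
2: —
3: —
4: —
5: —
6: —
7: —
8: 962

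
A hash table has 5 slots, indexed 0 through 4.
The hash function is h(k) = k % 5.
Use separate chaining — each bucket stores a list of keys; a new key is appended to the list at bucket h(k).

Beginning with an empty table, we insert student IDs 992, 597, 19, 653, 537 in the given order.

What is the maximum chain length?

Insert 992: h=2, bucket 2 empty -> new chain.
Insert 597: h=2, bucket 2 nonempty -> append to chain.
Insert 19: h=4, bucket 4 empty -> new chain.
Insert 653: h=3, bucket 3 empty -> new chain.
Insert 537: h=2, bucket 2 nonempty -> append to chain.
Final buckets:
0: —
1: —
2: 992 -> 597 -> 537
3: 653
4: 19

3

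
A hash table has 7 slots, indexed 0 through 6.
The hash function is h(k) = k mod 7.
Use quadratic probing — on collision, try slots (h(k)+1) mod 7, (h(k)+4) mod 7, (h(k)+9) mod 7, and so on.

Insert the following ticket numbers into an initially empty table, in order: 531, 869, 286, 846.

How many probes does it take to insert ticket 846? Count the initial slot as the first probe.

531 hashes to 6; slot 6 is free => place at 6.
869 hashes to 1; slot 1 is free => place at 1.
286 hashes to 6; 6 taken => place at 0.
846 hashes to 6; 6,0 taken => place at 3.
Table: [286, 869, —, 846, —, —, 531]

3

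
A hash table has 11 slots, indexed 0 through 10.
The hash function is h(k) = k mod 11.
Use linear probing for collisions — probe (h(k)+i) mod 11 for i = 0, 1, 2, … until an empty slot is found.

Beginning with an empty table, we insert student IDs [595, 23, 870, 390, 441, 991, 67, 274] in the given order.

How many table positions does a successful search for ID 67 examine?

595 hashes to 1; slot 1 is free -> place at 1.
23 hashes to 1; 1 taken -> place at 2.
870 hashes to 1; 1,2 taken -> place at 3.
390 hashes to 5; slot 5 is free -> place at 5.
441 hashes to 1; 1,2,3 taken -> place at 4.
991 hashes to 1; 1,2,3,4,5 taken -> place at 6.
67 hashes to 1; 1,2,3,4,5,6 taken -> place at 7.
274 hashes to 10; slot 10 is free -> place at 10.
Table: [∅, 595, 23, 870, 441, 390, 991, 67, ∅, ∅, 274]
Lookup 67: h=1, probe 1,2,3,4,5,6,7 → found at 7.

7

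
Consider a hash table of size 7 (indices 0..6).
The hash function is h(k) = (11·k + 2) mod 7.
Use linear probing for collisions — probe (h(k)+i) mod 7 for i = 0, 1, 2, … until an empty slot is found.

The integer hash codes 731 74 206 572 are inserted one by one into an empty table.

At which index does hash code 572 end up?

2

731: h=0 => slot 0
74: h=4 => slot 4
206: h=0, probe 0,1 => slot 1
572: h=1, probe 1,2 => slot 2
Table: [731, 206, 572, _, 74, _, _]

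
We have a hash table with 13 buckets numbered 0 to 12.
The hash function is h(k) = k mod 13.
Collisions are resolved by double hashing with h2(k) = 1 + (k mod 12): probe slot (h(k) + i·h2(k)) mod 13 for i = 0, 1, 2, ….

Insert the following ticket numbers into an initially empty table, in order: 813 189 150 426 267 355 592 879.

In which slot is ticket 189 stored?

4

813: h=7 -> slot 7
189: h=7, h2=10, probe 7,4 -> slot 4
150: h=7, h2=7, probe 7,1 -> slot 1
426: h=10 -> slot 10
267: h=7, h2=4, probe 7,11 -> slot 11
355: h=4, h2=8, probe 4,12 -> slot 12
592: h=7, h2=5, probe 7,12,4,9 -> slot 9
879: h=8 -> slot 8
Table: [∅, 150, ∅, ∅, 189, ∅, ∅, 813, 879, 592, 426, 267, 355]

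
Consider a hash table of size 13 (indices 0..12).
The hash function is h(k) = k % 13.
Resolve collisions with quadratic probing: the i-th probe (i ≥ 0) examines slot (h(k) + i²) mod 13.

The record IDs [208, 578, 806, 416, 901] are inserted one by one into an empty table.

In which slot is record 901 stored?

208 hashes to 0; slot 0 is free => place at 0.
578 hashes to 6; slot 6 is free => place at 6.
806 hashes to 0; 0 taken => place at 1.
416 hashes to 0; 0,1 taken => place at 4.
901 hashes to 4; 4 taken => place at 5.
Table: [208, 806, —, —, 416, 901, 578, —, —, —, —, —, —]

5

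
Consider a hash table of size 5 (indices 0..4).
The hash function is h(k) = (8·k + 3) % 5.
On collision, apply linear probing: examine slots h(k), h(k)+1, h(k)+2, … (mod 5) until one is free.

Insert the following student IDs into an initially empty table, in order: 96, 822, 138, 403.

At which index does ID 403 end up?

3

Insert 96: h=1, slot 1 empty => index 1.
Insert 822: h=4, slot 4 empty => index 4.
Insert 138: h=2, slot 2 empty => index 2.
Insert 403: h=2, slot 2 occupied => index 3.
Table: [∅, 96, 138, 403, 822]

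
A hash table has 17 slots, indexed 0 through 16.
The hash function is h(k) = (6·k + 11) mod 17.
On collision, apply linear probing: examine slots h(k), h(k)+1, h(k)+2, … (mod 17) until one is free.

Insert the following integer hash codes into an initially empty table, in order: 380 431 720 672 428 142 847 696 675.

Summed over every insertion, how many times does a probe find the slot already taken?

12

Insert 380: h=13, slot 13 empty => index 13.
Insert 431: h=13, slot 13 occupied => index 14.
Insert 720: h=13, slots 13,14 occupied => index 15.
Insert 672: h=14, slots 14,15 occupied => index 16.
Insert 428: h=12, slot 12 empty => index 12.
Insert 142: h=13, slots 13,14,15,16 occupied => index 0.
Insert 847: h=10, slot 10 empty => index 10.
Insert 696: h=5, slot 5 empty => index 5.
Insert 675: h=15, slots 15,16,0 occupied => index 1.
Table: [142, 675, -, -, -, 696, -, -, -, -, 847, -, 428, 380, 431, 720, 672]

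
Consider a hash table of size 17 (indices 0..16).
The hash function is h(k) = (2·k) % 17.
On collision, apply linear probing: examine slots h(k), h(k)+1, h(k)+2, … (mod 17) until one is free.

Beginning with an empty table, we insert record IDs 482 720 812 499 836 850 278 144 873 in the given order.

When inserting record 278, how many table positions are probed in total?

482: h=12 -> slot 12
720: h=12, probe 12,13 -> slot 13
812: h=9 -> slot 9
499: h=12, probe 12,13,14 -> slot 14
836: h=6 -> slot 6
850: h=0 -> slot 0
278: h=12, probe 12,13,14,15 -> slot 15
144: h=16 -> slot 16
873: h=12, probe 12,13,14,15,16,0,1 -> slot 1
Table: [850, 873, ., ., ., ., 836, ., ., 812, ., ., 482, 720, 499, 278, 144]

4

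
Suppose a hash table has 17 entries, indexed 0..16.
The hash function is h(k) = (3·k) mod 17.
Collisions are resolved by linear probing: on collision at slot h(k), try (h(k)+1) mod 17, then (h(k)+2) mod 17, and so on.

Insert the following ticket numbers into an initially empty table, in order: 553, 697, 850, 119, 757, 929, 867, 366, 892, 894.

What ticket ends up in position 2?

553 hashes to 10; slot 10 is free -> place at 10.
697 hashes to 0; slot 0 is free -> place at 0.
850 hashes to 0; 0 taken -> place at 1.
119 hashes to 0; 0,1 taken -> place at 2.
757 hashes to 10; 10 taken -> place at 11.
929 hashes to 16; slot 16 is free -> place at 16.
867 hashes to 0; 0,1,2 taken -> place at 3.
366 hashes to 10; 10,11 taken -> place at 12.
892 hashes to 7; slot 7 is free -> place at 7.
894 hashes to 13; slot 13 is free -> place at 13.
Table: [697, 850, 119, 867, —, —, —, 892, —, —, 553, 757, 366, 894, —, —, 929]

119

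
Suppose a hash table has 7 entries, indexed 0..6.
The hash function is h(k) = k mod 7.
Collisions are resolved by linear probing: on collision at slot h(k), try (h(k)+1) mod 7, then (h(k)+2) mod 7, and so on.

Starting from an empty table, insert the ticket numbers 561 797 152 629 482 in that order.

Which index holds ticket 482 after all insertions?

2

561 hashes to 1; slot 1 is free => place at 1.
797 hashes to 6; slot 6 is free => place at 6.
152 hashes to 5; slot 5 is free => place at 5.
629 hashes to 6; 6 taken => place at 0.
482 hashes to 6; 6,0,1 taken => place at 2.
Table: [629, 561, 482, -, -, 152, 797]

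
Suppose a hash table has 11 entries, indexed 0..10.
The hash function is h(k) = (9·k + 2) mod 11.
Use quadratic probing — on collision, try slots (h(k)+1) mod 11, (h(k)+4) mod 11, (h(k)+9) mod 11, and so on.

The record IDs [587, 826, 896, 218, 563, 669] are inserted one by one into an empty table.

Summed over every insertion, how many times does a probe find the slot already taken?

Insert 587: h=5, slot 5 empty -> index 5.
Insert 826: h=0, slot 0 empty -> index 0.
Insert 896: h=3, slot 3 empty -> index 3.
Insert 218: h=6, slot 6 empty -> index 6.
Insert 563: h=9, slot 9 empty -> index 9.
Insert 669: h=6, slot 6 occupied -> index 7.
Table: [826, ∅, ∅, 896, ∅, 587, 218, 669, ∅, 563, ∅]

1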